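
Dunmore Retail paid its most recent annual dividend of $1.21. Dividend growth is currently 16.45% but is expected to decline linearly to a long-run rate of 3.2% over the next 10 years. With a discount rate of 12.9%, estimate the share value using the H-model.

H-model: P₀ = D₀[(1+g_L) + H(g_S−g_L)]/(r−g_L), with H = 10/2 = 5.
P₀ = 1.21 × [(1+0.032) + 5×(0.1645−0.032)] / (0.129−0.032)
   = 1.21 × 1.6945 / 0.097 = 21.1376

$21.14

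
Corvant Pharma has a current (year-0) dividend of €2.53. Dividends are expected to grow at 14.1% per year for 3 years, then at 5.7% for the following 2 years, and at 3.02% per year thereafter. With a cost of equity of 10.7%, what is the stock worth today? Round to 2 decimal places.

Three-stage DDM. Project D₁…D_5; terminal Gordon value at t=5 with g = 0.0302; discount at r = 0.107.
D_1 = 2.8867
D_2 = 3.2938
D_3 = 3.7582
D_4 = 3.9724
D_5 = 4.1988
TV_5 = 4.3256/(0.107−0.0302) = 56.3233
P₀ = Σ Dₜ/(1+r)ᵗ + TV_5/(1+r)^5 = 47.1173

€47.12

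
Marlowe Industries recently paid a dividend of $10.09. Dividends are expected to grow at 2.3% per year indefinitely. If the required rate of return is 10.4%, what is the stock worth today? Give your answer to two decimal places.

$127.43

Gordon growth model: P₀ = D₁/(r − g). D₁ = 10.09 × (1 + 0.023) = 10.3221.
P₀ = 10.3221 / (0.104 − 0.023) = 10.3221 / 0.081 = 127.4330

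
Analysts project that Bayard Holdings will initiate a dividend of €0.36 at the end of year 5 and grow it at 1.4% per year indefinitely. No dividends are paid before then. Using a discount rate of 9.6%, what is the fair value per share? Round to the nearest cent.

Deferred-dividend DDM. At t=4 the remaining stream is a growing perpetuity with first payment D_5 = 0.36.
V_4 = D_5/(r−g) = 0.36/(0.096−0.014) = 4.3902
P₀ = V_4/(1+r)^4 = 4.3902/(1+0.096)^4 = 3.0426

€3.04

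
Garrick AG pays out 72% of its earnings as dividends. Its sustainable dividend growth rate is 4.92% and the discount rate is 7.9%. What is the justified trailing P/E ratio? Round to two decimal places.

25.35

Justified trailing P/E = b(1+g)/(r−g) = 0.72×(1+0.0492)/(0.079−0.0492) = 25.3498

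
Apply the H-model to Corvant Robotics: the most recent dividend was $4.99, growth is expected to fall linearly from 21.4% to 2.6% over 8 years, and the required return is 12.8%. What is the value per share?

$86.98

H-model: P₀ = D₀[(1+g_L) + H(g_S−g_L)]/(r−g_L), with H = 8/2 = 4.
P₀ = 4.99 × [(1+0.026) + 4×(0.214−0.026)] / (0.128−0.026)
   = 4.99 × 1.7780 / 0.102 = 86.9825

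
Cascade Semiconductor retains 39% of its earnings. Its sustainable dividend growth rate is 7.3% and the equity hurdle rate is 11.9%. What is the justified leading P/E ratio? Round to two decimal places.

13.26

Payout ratio b = 1 − 0.39 = 0.61.
Justified leading P/E = b/(r−g) = 0.61/(0.119−0.073) = 13.2609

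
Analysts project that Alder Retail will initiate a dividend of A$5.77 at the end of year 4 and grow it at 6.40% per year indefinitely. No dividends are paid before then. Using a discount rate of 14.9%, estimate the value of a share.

A$44.75

Deferred-dividend DDM. At t=3 the remaining stream is a growing perpetuity with first payment D_4 = 5.77.
V_3 = D_4/(r−g) = 5.77/(0.149−0.064) = 67.8824
P₀ = V_3/(1+r)^3 = 67.8824/(1+0.149)^3 = 44.7504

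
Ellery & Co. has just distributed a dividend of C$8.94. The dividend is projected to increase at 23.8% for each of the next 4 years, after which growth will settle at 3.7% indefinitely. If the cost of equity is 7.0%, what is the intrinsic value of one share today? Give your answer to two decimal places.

Two-stage DDM. Project D₁…D_4 at 0.238, terminal growth 0.037, discount at r = 0.07.
D_1 = 11.0677
D_2 = 13.7018
D_3 = 16.9629
D_4 = 21.0000
Terminal value at t=4: TV = D_5/(r−g) = 21.7770/(0.07−0.037) = 659.9103
P₀ = 11.0677/(1+0.07)^1 + 13.7018/(1+0.07)^2 + 16.9629/(1+0.07)^3 + 21.0000/(1+0.07)^4 + 659.9103/(1+0.07)^4 = 555.6214

C$555.62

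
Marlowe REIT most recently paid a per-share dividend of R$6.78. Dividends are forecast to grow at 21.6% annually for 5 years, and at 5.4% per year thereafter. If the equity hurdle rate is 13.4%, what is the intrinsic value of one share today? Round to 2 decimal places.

R$168.65

Two-stage DDM. Project D₁…D_5 at 0.216, terminal growth 0.054, discount at r = 0.134.
D_1 = 8.2445
D_2 = 10.0253
D_3 = 12.1907
D_4 = 14.8240
D_5 = 18.0259
Terminal value at t=5: TV = D_6/(r−g) = 18.9993/(0.134−0.054) = 237.4916
P₀ = 8.2445/(1+0.134)^1 + 10.0253/(1+0.134)^2 + 12.1907/(1+0.134)^3 + 14.8240/(1+0.134)^4 + 18.0259/(1+0.134)^5 + 237.4916/(1+0.134)^5 = 168.6461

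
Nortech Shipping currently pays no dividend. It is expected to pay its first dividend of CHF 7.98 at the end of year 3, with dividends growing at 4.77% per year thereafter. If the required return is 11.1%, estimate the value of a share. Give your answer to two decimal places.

Deferred-dividend DDM. At t=2 the remaining stream is a growing perpetuity with first payment D_3 = 7.98.
V_2 = D_3/(r−g) = 7.98/(0.111−0.0477) = 126.0664
P₀ = V_2/(1+r)^2 = 126.0664/(1+0.111)^2 = 102.1342

CHF 102.13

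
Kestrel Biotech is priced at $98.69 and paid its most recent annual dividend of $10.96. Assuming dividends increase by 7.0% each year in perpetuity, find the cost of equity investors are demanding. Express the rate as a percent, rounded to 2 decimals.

Rearranging the constant-growth DDM: r = D₁/P₀ + g.
D₁ = 10.96 × (1 + 0.07) = 11.7272.
r = 11.7272 / 98.69 + 0.07 = 0.11883 + 0.07 = 0.18883

18.88%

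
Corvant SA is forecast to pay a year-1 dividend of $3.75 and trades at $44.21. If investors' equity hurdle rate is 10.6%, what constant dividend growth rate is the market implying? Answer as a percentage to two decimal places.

2.12%

From P₀ = D₁/(r − g), the implied growth is g = r − D₁/P₀.
g = 0.106 − 3.75/44.21 = 0.106 − 0.08482 = 0.02118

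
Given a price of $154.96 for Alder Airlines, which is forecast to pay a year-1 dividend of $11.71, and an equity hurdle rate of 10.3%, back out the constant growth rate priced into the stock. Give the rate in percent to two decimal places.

From P₀ = D₁/(r − g), the implied growth is g = r − D₁/P₀.
g = 0.103 − 11.71/154.96 = 0.103 − 0.07557 = 0.02743

2.74%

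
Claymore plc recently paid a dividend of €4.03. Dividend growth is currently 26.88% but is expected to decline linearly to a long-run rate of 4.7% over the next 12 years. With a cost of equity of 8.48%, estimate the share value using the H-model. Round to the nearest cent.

H-model: P₀ = D₀[(1+g_L) + H(g_S−g_L)]/(r−g_L), with H = 12/2 = 6.
P₀ = 4.03 × [(1+0.047) + 6×(0.2688−0.047)] / (0.0848−0.047)
   = 4.03 × 2.3778 / 0.0378 = 253.5062

€253.51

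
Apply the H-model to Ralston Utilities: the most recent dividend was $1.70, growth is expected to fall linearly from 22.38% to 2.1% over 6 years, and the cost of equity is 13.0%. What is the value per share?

H-model: P₀ = D₀[(1+g_L) + H(g_S−g_L)]/(r−g_L), with H = 6/2 = 3.
P₀ = 1.70 × [(1+0.021) + 3×(0.2238−0.021)] / (0.13−0.021)
   = 1.70 × 1.6294 / 0.109 = 25.4127

$25.41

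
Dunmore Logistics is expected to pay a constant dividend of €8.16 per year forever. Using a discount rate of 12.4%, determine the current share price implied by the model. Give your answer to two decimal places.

Zero-growth DDM (perpetuity): P₀ = D/r = 8.16 / 0.124 = 65.8065

€65.81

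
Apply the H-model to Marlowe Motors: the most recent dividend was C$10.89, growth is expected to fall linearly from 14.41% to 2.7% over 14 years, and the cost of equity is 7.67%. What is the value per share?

C$404.64

H-model: P₀ = D₀[(1+g_L) + H(g_S−g_L)]/(r−g_L), with H = 14/2 = 7.
P₀ = 10.89 × [(1+0.027) + 7×(0.1441−0.027)] / (0.0767−0.027)
   = 10.89 × 1.8467 / 0.0497 = 404.6391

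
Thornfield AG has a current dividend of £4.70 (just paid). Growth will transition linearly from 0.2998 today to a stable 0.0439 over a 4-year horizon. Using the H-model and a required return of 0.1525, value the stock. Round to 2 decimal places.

H-model: P₀ = D₀[(1+g_L) + H(g_S−g_L)]/(r−g_L), with H = 4/2 = 2.
P₀ = 4.70 × [(1+0.0439) + 2×(0.2998−0.0439)] / (0.1525−0.0439)
   = 4.70 × 1.5557 / 0.1086 = 67.3277

£67.33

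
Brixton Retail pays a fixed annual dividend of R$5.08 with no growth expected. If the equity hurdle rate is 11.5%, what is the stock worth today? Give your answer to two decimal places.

R$44.17

Zero-growth DDM (perpetuity): P₀ = D/r = 5.08 / 0.115 = 44.1739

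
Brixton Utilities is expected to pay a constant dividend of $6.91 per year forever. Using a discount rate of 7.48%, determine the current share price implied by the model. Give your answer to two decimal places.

Zero-growth DDM (perpetuity): P₀ = D/r = 6.91 / 0.0748 = 92.3797

$92.38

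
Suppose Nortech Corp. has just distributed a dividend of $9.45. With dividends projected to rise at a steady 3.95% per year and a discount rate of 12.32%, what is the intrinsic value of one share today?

$117.36

Gordon growth model: P₀ = D₁/(r − g). D₁ = 9.45 × (1 + 0.0395) = 9.8233.
P₀ = 9.8233 / (0.1232 − 0.0395) = 9.8233 / 0.0837 = 117.3629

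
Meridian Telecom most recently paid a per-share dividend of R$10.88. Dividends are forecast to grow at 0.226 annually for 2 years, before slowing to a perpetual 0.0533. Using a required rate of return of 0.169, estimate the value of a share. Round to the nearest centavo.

Two-stage DDM. Project D₁…D_2 at 0.226, terminal growth 0.0533, discount at r = 0.169.
D_1 = 13.3389
D_2 = 16.3535
Terminal value at t=2: TV = D_3/(r−g) = 17.2251/(0.169−0.0533) = 148.8773
P₀ = 13.3389/(1+0.169)^1 + 16.3535/(1+0.169)^2 + 148.8773/(1+0.169)^2 = 132.3204

R$132.32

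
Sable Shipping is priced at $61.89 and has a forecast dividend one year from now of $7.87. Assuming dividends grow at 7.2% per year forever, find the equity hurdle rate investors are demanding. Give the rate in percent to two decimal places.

19.92%

Rearranging the constant-growth DDM: r = D₁/P₀ + g.
r = 7.8700 / 61.89 + 0.072 = 0.12716 + 0.072 = 0.19916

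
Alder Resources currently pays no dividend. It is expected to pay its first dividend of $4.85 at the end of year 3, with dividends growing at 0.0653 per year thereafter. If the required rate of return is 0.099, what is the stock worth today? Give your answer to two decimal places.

Deferred-dividend DDM. At t=2 the remaining stream is a growing perpetuity with first payment D_3 = 4.85.
V_2 = D_3/(r−g) = 4.85/(0.099−0.0653) = 143.9169
P₀ = V_2/(1+r)^2 = 143.9169/(1+0.099)^2 = 119.1561

$119.16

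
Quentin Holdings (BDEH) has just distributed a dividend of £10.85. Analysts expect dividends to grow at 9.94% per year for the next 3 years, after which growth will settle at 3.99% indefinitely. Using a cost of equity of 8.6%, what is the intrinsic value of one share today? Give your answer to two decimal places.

Two-stage DDM. Project D₁…D_3 at 0.0994, terminal growth 0.0399, discount at r = 0.086.
D_1 = 11.9285
D_2 = 13.1142
D_3 = 14.4177
Terminal value at t=3: TV = D_4/(r−g) = 14.9930/(0.086−0.0399) = 325.2277
P₀ = 11.9285/(1+0.086)^1 + 13.1142/(1+0.086)^2 + 14.4177/(1+0.086)^3 + 325.2277/(1+0.086)^3 = 287.2806

£287.28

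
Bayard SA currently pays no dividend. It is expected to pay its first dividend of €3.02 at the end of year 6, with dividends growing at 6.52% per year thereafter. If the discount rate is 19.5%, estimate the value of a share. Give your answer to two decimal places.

€9.55

Deferred-dividend DDM. At t=5 the remaining stream is a growing perpetuity with first payment D_6 = 3.02.
V_5 = D_6/(r−g) = 3.02/(0.195−0.0652) = 23.2666
P₀ = V_5/(1+r)^5 = 23.2666/(1+0.195)^5 = 9.5476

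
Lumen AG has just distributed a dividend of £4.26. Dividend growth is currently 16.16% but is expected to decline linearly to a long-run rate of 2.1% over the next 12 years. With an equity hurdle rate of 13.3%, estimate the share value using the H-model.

H-model: P₀ = D₀[(1+g_L) + H(g_S−g_L)]/(r−g_L), with H = 12/2 = 6.
P₀ = 4.26 × [(1+0.021) + 6×(0.1616−0.021)] / (0.133−0.021)
   = 4.26 × 1.8646 / 0.112 = 70.9214

£70.92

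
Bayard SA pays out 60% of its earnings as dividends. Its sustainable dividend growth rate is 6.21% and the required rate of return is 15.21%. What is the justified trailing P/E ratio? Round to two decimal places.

7.08

Justified trailing P/E = b(1+g)/(r−g) = 0.60×(1+0.0621)/(0.1521−0.0621) = 7.0807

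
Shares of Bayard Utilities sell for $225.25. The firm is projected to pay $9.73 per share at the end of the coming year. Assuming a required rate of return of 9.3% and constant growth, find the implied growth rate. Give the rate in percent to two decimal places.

From P₀ = D₁/(r − g), the implied growth is g = r − D₁/P₀.
g = 0.093 − 9.73/225.25 = 0.093 − 0.04320 = 0.04980

4.98%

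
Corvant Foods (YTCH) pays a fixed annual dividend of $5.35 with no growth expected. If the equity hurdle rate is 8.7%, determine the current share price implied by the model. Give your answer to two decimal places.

Zero-growth DDM (perpetuity): P₀ = D/r = 5.35 / 0.087 = 61.4943

$61.49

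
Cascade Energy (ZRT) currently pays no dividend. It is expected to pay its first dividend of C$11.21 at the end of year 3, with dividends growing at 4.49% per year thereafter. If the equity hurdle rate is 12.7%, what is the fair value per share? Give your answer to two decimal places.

C$107.50

Deferred-dividend DDM. At t=2 the remaining stream is a growing perpetuity with first payment D_3 = 11.21.
V_2 = D_3/(r−g) = 11.21/(0.127−0.0449) = 136.5408
P₀ = V_2/(1+r)^2 = 136.5408/(1+0.127)^2 = 107.5015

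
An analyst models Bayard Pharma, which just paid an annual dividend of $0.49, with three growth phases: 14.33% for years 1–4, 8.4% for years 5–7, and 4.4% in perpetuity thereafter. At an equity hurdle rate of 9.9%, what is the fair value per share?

$14.29

Three-stage DDM. Project D₁…D_7; terminal Gordon value at t=7 with g = 0.044; discount at r = 0.099.
D_1 = 0.5602
D_2 = 0.6405
D_3 = 0.7323
D_4 = 0.8372
D_5 = 0.9075
D_6 = 0.9838
D_7 = 1.0664
TV_7 = 1.1133/(0.099−0.044) = 20.2424
P₀ = Σ Dₜ/(1+r)ᵗ + TV_7/(1+r)^7 = 14.2947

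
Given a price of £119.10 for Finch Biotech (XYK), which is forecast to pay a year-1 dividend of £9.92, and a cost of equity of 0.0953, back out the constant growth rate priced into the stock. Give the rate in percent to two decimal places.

From P₀ = D₁/(r − g), the implied growth is g = r − D₁/P₀.
g = 0.0953 − 9.92/119.10 = 0.0953 − 0.08329 = 0.01201

1.20%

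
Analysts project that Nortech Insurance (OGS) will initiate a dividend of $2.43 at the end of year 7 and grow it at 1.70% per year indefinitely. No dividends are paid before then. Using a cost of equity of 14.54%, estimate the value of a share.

$8.38

Deferred-dividend DDM. At t=6 the remaining stream is a growing perpetuity with first payment D_7 = 2.43.
V_6 = D_7/(r−g) = 2.43/(0.1454−0.017) = 18.9252
P₀ = V_6/(1+r)^6 = 18.9252/(1+0.1454)^6 = 8.3810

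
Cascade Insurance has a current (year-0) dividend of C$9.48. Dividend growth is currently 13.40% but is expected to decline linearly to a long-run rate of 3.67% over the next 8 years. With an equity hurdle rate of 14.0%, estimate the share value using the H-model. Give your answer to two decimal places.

C$130.86

H-model: P₀ = D₀[(1+g_L) + H(g_S−g_L)]/(r−g_L), with H = 8/2 = 4.
P₀ = 9.48 × [(1+0.0367) + 4×(0.134−0.0367)] / (0.14−0.0367)
   = 9.48 × 1.4259 / 0.1033 = 130.8570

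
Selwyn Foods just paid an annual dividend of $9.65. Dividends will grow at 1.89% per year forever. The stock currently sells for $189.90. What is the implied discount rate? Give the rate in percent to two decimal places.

Rearranging the constant-growth DDM: r = D₁/P₀ + g.
D₁ = 9.65 × (1 + 0.0189) = 9.8324.
r = 9.8324 / 189.90 + 0.0189 = 0.05178 + 0.0189 = 0.07068

7.07%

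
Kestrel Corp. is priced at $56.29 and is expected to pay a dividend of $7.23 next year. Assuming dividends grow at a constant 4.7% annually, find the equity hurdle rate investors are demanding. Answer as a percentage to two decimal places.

Rearranging the constant-growth DDM: r = D₁/P₀ + g.
r = 7.2300 / 56.29 + 0.047 = 0.12844 + 0.047 = 0.17544

17.54%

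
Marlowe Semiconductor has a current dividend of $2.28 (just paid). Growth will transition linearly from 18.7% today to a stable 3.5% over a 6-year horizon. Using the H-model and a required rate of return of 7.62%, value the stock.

$82.51

H-model: P₀ = D₀[(1+g_L) + H(g_S−g_L)]/(r−g_L), with H = 6/2 = 3.
P₀ = 2.28 × [(1+0.035) + 3×(0.187−0.035)] / (0.0762−0.035)
   = 2.28 × 1.4910 / 0.0412 = 82.5117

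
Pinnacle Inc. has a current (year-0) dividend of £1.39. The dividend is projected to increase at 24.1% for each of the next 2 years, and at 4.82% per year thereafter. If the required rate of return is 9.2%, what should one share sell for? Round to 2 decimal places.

Two-stage DDM. Project D₁…D_2 at 0.241, terminal growth 0.0482, discount at r = 0.092.
D_1 = 1.7250
D_2 = 2.1407
Terminal value at t=2: TV = D_3/(r−g) = 2.2439/(0.092−0.0482) = 51.2305
P₀ = 1.7250/(1+0.092)^1 + 2.1407/(1+0.092)^2 + 51.2305/(1+0.092)^2 = 46.3367

£46.34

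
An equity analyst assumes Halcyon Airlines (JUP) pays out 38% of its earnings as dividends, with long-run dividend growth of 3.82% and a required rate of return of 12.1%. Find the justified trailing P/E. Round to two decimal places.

Justified trailing P/E = b(1+g)/(r−g) = 0.38×(1+0.0382)/(0.121−0.0382) = 4.7647

4.76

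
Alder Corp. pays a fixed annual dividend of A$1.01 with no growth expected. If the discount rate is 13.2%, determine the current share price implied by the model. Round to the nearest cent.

Zero-growth DDM (perpetuity): P₀ = D/r = 1.01 / 0.132 = 7.6515

A$7.65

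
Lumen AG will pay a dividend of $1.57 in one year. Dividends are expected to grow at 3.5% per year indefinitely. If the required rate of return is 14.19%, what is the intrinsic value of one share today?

Gordon growth model: P₀ = D₁/(r − g), with D₁ = 1.57 given directly.
P₀ = 1.5700 / (0.1419 − 0.035) = 1.5700 / 0.1069 = 14.6866

$14.69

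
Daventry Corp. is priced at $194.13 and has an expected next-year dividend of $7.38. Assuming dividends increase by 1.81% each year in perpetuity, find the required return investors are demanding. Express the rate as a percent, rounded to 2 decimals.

5.61%

Rearranging the constant-growth DDM: r = D₁/P₀ + g.
r = 7.3800 / 194.13 + 0.0181 = 0.03802 + 0.0181 = 0.05612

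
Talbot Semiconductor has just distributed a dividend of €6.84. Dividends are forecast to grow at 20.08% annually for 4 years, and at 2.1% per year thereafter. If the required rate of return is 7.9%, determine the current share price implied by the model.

Two-stage DDM. Project D₁…D_4 at 0.2008, terminal growth 0.021, discount at r = 0.079.
D_1 = 8.2135
D_2 = 9.8627
D_3 = 11.8432
D_4 = 14.2213
Terminal value at t=4: TV = D_5/(r−g) = 14.5199/(0.079−0.021) = 250.3436
P₀ = 8.2135/(1+0.079)^1 + 9.8627/(1+0.079)^2 + 11.8432/(1+0.079)^3 + 14.2213/(1+0.079)^4 + 250.3436/(1+0.079)^4 = 220.6962

€220.70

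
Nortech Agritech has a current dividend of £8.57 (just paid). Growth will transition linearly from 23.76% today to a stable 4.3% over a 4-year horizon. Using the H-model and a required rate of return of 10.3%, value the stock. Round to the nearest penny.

H-model: P₀ = D₀[(1+g_L) + H(g_S−g_L)]/(r−g_L), with H = 4/2 = 2.
P₀ = 8.57 × [(1+0.043) + 2×(0.2376−0.043)] / (0.103−0.043)
   = 8.57 × 1.4322 / 0.06 = 204.5659

£204.57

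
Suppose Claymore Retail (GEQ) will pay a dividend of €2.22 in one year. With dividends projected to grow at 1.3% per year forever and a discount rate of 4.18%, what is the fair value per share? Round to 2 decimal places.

€77.08

Gordon growth model: P₀ = D₁/(r − g), with D₁ = 2.22 given directly.
P₀ = 2.2200 / (0.0418 − 0.013) = 2.2200 / 0.0288 = 77.0833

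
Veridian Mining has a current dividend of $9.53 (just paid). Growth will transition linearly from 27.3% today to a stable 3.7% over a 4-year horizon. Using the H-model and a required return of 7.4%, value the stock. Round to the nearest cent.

H-model: P₀ = D₀[(1+g_L) + H(g_S−g_L)]/(r−g_L), with H = 4/2 = 2.
P₀ = 9.53 × [(1+0.037) + 2×(0.273−0.037)] / (0.074−0.037)
   = 9.53 × 1.5090 / 0.037 = 388.6695

$388.67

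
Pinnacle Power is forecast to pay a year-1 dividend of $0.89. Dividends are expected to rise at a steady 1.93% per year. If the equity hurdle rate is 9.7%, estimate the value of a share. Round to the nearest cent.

$11.45

Gordon growth model: P₀ = D₁/(r − g), with D₁ = 0.89 given directly.
P₀ = 0.8900 / (0.097 − 0.0193) = 0.8900 / 0.0777 = 11.4543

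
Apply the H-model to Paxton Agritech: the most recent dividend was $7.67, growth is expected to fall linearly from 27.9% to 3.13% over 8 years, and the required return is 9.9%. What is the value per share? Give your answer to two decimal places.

H-model: P₀ = D₀[(1+g_L) + H(g_S−g_L)]/(r−g_L), with H = 8/2 = 4.
P₀ = 7.67 × [(1+0.0313) + 4×(0.279−0.0313)] / (0.099−0.0313)
   = 7.67 × 2.0221 / 0.0677 = 229.0917

$229.09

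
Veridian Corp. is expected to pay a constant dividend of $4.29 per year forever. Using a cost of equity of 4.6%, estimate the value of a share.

Zero-growth DDM (perpetuity): P₀ = D/r = 4.29 / 0.046 = 93.2609

$93.26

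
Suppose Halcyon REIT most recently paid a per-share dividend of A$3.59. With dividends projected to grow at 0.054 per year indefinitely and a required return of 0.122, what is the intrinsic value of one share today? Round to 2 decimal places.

Gordon growth model: P₀ = D₁/(r − g). D₁ = 3.59 × (1 + 0.054) = 3.7839.
P₀ = 3.7839 / (0.122 − 0.054) = 3.7839 / 0.068 = 55.6450

A$55.64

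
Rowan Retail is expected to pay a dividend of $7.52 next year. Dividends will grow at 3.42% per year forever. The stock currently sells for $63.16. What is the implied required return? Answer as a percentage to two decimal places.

Rearranging the constant-growth DDM: r = D₁/P₀ + g.
r = 7.5200 / 63.16 + 0.0342 = 0.11906 + 0.0342 = 0.15326

15.33%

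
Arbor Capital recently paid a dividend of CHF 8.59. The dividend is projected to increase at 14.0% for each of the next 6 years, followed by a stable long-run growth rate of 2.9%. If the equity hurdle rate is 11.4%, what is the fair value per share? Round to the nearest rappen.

Two-stage DDM. Project D₁…D_6 at 0.14, terminal growth 0.029, discount at r = 0.114.
D_1 = 9.7926
D_2 = 11.1636
D_3 = 12.7265
D_4 = 14.5082
D_5 = 16.5393
D_6 = 18.8548
Terminal value at t=6: TV = D_7/(r−g) = 19.4016/(0.114−0.029) = 228.2542
P₀ = 9.7926/(1+0.114)^1 + 11.1636/(1+0.114)^2 + 12.7265/(1+0.114)^3 + 14.5082/(1+0.114)^4 + 16.5393/(1+0.114)^5 + 18.8548/(1+0.114)^6 + 228.2542/(1+0.114)^6 = 175.3462

CHF 175.35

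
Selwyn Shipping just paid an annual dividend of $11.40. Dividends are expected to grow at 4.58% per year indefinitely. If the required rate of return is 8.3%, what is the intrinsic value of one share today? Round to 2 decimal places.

Gordon growth model: P₀ = D₁/(r − g). D₁ = 11.40 × (1 + 0.0458) = 11.9221.
P₀ = 11.9221 / (0.083 − 0.0458) = 11.9221 / 0.0372 = 320.4871

$320.49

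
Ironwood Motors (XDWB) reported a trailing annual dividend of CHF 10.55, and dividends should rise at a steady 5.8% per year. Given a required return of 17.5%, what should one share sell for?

Gordon growth model: P₀ = D₁/(r − g). D₁ = 10.55 × (1 + 0.058) = 11.1619.
P₀ = 11.1619 / (0.175 − 0.058) = 11.1619 / 0.117 = 95.4009

CHF 95.40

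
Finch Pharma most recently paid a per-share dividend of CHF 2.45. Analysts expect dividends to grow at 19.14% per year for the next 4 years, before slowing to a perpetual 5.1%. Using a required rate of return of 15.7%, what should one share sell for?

CHF 37.86

Two-stage DDM. Project D₁…D_4 at 0.1914, terminal growth 0.051, discount at r = 0.157.
D_1 = 2.9189
D_2 = 3.4776
D_3 = 4.1432
D_4 = 4.9362
Terminal value at t=4: TV = D_5/(r−g) = 5.1880/(0.157−0.051) = 48.9433
P₀ = 2.9189/(1+0.157)^1 + 3.4776/(1+0.157)^2 + 4.1432/(1+0.157)^3 + 4.9362/(1+0.157)^4 + 48.9433/(1+0.157)^4 = 37.8628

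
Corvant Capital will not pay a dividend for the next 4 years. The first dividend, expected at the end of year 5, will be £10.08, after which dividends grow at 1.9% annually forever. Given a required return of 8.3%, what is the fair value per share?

£114.49

Deferred-dividend DDM. At t=4 the remaining stream is a growing perpetuity with first payment D_5 = 10.08.
V_4 = D_5/(r−g) = 10.08/(0.083−0.019) = 157.5000
P₀ = V_4/(1+r)^4 = 157.5000/(1+0.083)^4 = 114.4898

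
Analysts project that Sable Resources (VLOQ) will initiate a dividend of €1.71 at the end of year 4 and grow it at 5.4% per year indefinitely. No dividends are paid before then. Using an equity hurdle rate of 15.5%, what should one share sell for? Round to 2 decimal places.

€10.99

Deferred-dividend DDM. At t=3 the remaining stream is a growing perpetuity with first payment D_4 = 1.71.
V_3 = D_4/(r−g) = 1.71/(0.155−0.054) = 16.9307
P₀ = V_3/(1+r)^3 = 16.9307/(1+0.155)^3 = 10.9883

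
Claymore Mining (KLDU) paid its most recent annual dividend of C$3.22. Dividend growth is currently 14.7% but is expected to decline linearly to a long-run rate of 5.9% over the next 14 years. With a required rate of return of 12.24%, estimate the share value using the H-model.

H-model: P₀ = D₀[(1+g_L) + H(g_S−g_L)]/(r−g_L), with H = 14/2 = 7.
P₀ = 3.22 × [(1+0.059) + 7×(0.147−0.059)] / (0.1224−0.059)
   = 3.22 × 1.6750 / 0.0634 = 85.0710

C$85.07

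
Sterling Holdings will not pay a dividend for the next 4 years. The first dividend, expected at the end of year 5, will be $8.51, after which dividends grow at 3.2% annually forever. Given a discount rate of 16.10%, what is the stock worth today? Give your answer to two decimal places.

Deferred-dividend DDM. At t=4 the remaining stream is a growing perpetuity with first payment D_5 = 8.51.
V_4 = D_5/(r−g) = 8.51/(0.161−0.032) = 65.9690
P₀ = V_4/(1+r)^4 = 65.9690/(1+0.161)^4 = 36.3087

$36.31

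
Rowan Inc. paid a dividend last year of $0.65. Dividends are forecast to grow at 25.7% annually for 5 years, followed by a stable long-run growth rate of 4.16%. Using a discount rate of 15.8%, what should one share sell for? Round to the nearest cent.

Two-stage DDM. Project D₁…D_5 at 0.257, terminal growth 0.0416, discount at r = 0.158.
D_1 = 0.8171
D_2 = 1.0270
D_3 = 1.2910
D_4 = 1.6228
D_5 = 2.0398
Terminal value at t=5: TV = D_6/(r−g) = 2.1247/(0.158−0.0416) = 18.2531
P₀ = 0.8171/(1+0.158)^1 + 1.0270/(1+0.158)^2 + 1.2910/(1+0.158)^3 + 1.6228/(1+0.158)^4 + 2.0398/(1+0.158)^5 + 18.2531/(1+0.158)^5 = 12.9507

$12.95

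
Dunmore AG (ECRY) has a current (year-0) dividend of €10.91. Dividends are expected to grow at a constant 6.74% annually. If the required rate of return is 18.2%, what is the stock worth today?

€101.62

Gordon growth model: P₀ = D₁/(r − g). D₁ = 10.91 × (1 + 0.0674) = 11.6453.
P₀ = 11.6453 / (0.182 − 0.0674) = 11.6453 / 0.1146 = 101.6172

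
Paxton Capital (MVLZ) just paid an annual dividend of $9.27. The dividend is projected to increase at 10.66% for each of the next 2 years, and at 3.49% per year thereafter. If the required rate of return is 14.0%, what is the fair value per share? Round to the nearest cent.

$103.74

Two-stage DDM. Project D₁…D_2 at 0.1066, terminal growth 0.0349, discount at r = 0.14.
D_1 = 10.2582
D_2 = 11.3517
Terminal value at t=2: TV = D_3/(r−g) = 11.7479/(0.14−0.0349) = 111.7781
P₀ = 10.2582/(1+0.14)^1 + 11.3517/(1+0.14)^2 + 111.7781/(1+0.14)^2 = 103.7428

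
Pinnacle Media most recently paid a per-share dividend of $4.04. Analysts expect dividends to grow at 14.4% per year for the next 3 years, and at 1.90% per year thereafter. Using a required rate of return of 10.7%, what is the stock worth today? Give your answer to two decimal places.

Two-stage DDM. Project D₁…D_3 at 0.144, terminal growth 0.019, discount at r = 0.107.
D_1 = 4.6218
D_2 = 5.2873
D_3 = 6.0487
Terminal value at t=3: TV = D_4/(r−g) = 6.1636/(0.107−0.019) = 70.0408
P₀ = 4.6218/(1+0.107)^1 + 5.2873/(1+0.107)^2 + 6.0487/(1+0.107)^3 + 70.0408/(1+0.107)^3 = 64.5791

$64.58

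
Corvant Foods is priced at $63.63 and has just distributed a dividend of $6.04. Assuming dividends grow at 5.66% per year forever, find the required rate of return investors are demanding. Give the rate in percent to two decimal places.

Rearranging the constant-growth DDM: r = D₁/P₀ + g.
D₁ = 6.04 × (1 + 0.0566) = 6.3819.
r = 6.3819 / 63.63 + 0.0566 = 0.10030 + 0.0566 = 0.15690

15.69%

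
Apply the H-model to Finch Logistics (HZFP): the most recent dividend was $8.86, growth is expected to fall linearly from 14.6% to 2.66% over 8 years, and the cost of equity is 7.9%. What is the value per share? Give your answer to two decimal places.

H-model: P₀ = D₀[(1+g_L) + H(g_S−g_L)]/(r−g_L), with H = 8/2 = 4.
P₀ = 8.86 × [(1+0.0266) + 4×(0.146−0.0266)] / (0.079−0.0266)
   = 8.86 × 1.5042 / 0.0524 = 254.3361

$254.34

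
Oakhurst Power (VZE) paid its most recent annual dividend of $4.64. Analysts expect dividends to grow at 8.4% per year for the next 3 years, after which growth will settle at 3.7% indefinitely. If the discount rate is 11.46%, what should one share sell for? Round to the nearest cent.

$70.21

Two-stage DDM. Project D₁…D_3 at 0.084, terminal growth 0.037, discount at r = 0.1146.
D_1 = 5.0298
D_2 = 5.4523
D_3 = 5.9102
Terminal value at t=3: TV = D_4/(r−g) = 6.1289/(0.1146−0.037) = 78.9810
P₀ = 5.0298/(1+0.1146)^1 + 5.4523/(1+0.1146)^2 + 5.9102/(1+0.1146)^3 + 78.9810/(1+0.1146)^3 = 70.2078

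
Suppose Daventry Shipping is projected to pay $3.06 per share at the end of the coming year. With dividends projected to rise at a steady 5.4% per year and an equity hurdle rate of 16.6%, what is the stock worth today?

Gordon growth model: P₀ = D₁/(r − g), with D₁ = 3.06 given directly.
P₀ = 3.0600 / (0.166 − 0.054) = 3.0600 / 0.112 = 27.3214

$27.32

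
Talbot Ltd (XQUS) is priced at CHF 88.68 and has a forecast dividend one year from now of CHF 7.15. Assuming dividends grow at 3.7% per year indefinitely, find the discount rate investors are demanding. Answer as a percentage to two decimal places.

11.76%

Rearranging the constant-growth DDM: r = D₁/P₀ + g.
r = 7.1500 / 88.68 + 0.037 = 0.08063 + 0.037 = 0.11763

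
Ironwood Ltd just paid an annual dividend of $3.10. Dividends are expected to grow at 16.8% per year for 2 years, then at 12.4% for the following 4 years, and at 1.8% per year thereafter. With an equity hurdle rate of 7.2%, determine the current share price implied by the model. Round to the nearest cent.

$107.50

Three-stage DDM. Project D₁…D_6; terminal Gordon value at t=6 with g = 0.018; discount at r = 0.072.
D_1 = 3.6208
D_2 = 4.2291
D_3 = 4.7535
D_4 = 5.3429
D_5 = 6.0055
D_6 = 6.7501
TV_6 = 6.8716/(0.072−0.018) = 127.2526
P₀ = Σ Dₜ/(1+r)ᵗ + TV_6/(1+r)^6 = 107.5009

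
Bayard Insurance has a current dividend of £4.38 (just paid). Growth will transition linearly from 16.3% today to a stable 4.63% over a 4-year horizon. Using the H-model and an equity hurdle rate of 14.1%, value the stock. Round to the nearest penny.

H-model: P₀ = D₀[(1+g_L) + H(g_S−g_L)]/(r−g_L), with H = 4/2 = 2.
P₀ = 4.38 × [(1+0.0463) + 2×(0.163−0.0463)] / (0.141−0.0463)
   = 4.38 × 1.2797 / 0.0947 = 59.1878

£59.19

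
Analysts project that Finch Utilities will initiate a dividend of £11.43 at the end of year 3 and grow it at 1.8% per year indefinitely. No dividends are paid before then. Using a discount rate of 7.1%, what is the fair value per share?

£188.01

Deferred-dividend DDM. At t=2 the remaining stream is a growing perpetuity with first payment D_3 = 11.43.
V_2 = D_3/(r−g) = 11.43/(0.071−0.018) = 215.6604
P₀ = V_2/(1+r)^2 = 215.6604/(1+0.071)^2 = 188.0145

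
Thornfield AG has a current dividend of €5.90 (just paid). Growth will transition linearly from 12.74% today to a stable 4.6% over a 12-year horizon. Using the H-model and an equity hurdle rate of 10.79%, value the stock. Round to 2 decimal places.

€146.25

H-model: P₀ = D₀[(1+g_L) + H(g_S−g_L)]/(r−g_L), with H = 12/2 = 6.
P₀ = 5.90 × [(1+0.046) + 6×(0.1274−0.046)] / (0.1079−0.046)
   = 5.90 × 1.5344 / 0.0619 = 146.2514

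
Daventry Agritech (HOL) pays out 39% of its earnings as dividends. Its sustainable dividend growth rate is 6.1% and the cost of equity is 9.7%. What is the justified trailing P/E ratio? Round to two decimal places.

11.49

Justified trailing P/E = b(1+g)/(r−g) = 0.39×(1+0.061)/(0.097−0.061) = 11.4942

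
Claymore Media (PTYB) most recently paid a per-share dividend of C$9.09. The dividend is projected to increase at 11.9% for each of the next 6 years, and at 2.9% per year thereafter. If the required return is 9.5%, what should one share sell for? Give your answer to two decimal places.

Two-stage DDM. Project D₁…D_6 at 0.119, terminal growth 0.029, discount at r = 0.095.
D_1 = 10.1717
D_2 = 11.3821
D_3 = 12.7366
D_4 = 14.2523
D_5 = 15.9483
D_6 = 17.8461
Terminal value at t=6: TV = D_7/(r−g) = 18.3637/(0.095−0.029) = 278.2376
P₀ = 10.1717/(1+0.095)^1 + 11.3821/(1+0.095)^2 + 12.7366/(1+0.095)^3 + 14.2523/(1+0.095)^4 + 15.9483/(1+0.095)^5 + 17.8461/(1+0.095)^6 + 278.2376/(1+0.095)^6 = 220.2904

C$220.29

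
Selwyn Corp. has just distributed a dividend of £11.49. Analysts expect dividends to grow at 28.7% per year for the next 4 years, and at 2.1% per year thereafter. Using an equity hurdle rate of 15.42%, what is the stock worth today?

£196.95

Two-stage DDM. Project D₁…D_4 at 0.287, terminal growth 0.021, discount at r = 0.1542.
D_1 = 14.7876
D_2 = 19.0317
D_3 = 24.4938
D_4 = 31.5235
Terminal value at t=4: TV = D_5/(r−g) = 32.1855/(0.1542−0.021) = 241.6327
P₀ = 14.7876/(1+0.1542)^1 + 19.0317/(1+0.1542)^2 + 24.4938/(1+0.1542)^3 + 31.5235/(1+0.1542)^4 + 241.6327/(1+0.1542)^4 = 196.9451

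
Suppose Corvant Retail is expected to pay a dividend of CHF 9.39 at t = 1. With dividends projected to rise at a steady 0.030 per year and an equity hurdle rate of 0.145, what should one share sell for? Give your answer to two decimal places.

Gordon growth model: P₀ = D₁/(r − g), with D₁ = 9.39 given directly.
P₀ = 9.3900 / (0.145 − 0.03) = 9.3900 / 0.115 = 81.6522

CHF 81.65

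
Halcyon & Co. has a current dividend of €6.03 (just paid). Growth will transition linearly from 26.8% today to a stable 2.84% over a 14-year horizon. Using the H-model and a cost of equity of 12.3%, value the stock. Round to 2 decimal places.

H-model: P₀ = D₀[(1+g_L) + H(g_S−g_L)]/(r−g_L), with H = 14/2 = 7.
P₀ = 6.03 × [(1+0.0284) + 7×(0.268−0.0284)] / (0.123−0.0284)
   = 6.03 × 2.7056 / 0.0946 = 172.4605

€172.46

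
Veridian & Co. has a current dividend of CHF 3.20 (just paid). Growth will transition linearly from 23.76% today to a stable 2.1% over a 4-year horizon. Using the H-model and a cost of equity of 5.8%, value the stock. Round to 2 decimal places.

H-model: P₀ = D₀[(1+g_L) + H(g_S−g_L)]/(r−g_L), with H = 4/2 = 2.
P₀ = 3.20 × [(1+0.021) + 2×(0.2376−0.021)] / (0.058−0.021)
   = 3.20 × 1.4542 / 0.037 = 125.7686

CHF 125.77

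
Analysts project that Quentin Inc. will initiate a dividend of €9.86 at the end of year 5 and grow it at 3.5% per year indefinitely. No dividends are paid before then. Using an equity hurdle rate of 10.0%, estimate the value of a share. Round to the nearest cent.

Deferred-dividend DDM. At t=4 the remaining stream is a growing perpetuity with first payment D_5 = 9.86.
V_4 = D_5/(r−g) = 9.86/(0.1−0.035) = 151.6923
P₀ = V_4/(1+r)^4 = 151.6923/(1+0.1)^4 = 103.6079

€103.61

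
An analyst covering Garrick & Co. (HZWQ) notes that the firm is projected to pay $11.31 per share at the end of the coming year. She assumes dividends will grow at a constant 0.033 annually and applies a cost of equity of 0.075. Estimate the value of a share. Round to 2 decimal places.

$269.29

Gordon growth model: P₀ = D₁/(r − g), with D₁ = 11.31 given directly.
P₀ = 11.3100 / (0.075 − 0.033) = 11.3100 / 0.042 = 269.2857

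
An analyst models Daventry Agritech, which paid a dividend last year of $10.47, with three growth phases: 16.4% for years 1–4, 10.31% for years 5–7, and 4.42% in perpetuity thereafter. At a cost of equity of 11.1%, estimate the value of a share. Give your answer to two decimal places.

Three-stage DDM. Project D₁…D_7; terminal Gordon value at t=7 with g = 0.0442; discount at r = 0.111.
D_1 = 12.1871
D_2 = 14.1858
D_3 = 16.5122
D_4 = 19.2202
D_5 = 21.2018
D_6 = 23.3877
D_7 = 25.7990
TV_7 = 26.9393/(0.111−0.0442) = 403.2835
P₀ = Σ Dₜ/(1+r)ᵗ + TV_7/(1+r)^7 = 277.4537

$277.45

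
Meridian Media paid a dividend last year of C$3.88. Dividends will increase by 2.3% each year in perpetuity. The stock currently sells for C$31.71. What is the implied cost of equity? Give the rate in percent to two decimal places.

Rearranging the constant-growth DDM: r = D₁/P₀ + g.
D₁ = 3.88 × (1 + 0.023) = 3.9692.
r = 3.9692 / 31.71 + 0.023 = 0.12517 + 0.023 = 0.14817

14.82%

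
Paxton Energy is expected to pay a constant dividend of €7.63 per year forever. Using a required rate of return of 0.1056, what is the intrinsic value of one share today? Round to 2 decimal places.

Zero-growth DDM (perpetuity): P₀ = D/r = 7.63 / 0.1056 = 72.2538

€72.25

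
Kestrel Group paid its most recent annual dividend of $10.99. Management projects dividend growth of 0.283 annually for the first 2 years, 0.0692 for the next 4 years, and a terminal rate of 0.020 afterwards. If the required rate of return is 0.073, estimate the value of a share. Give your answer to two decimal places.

$389.28

Three-stage DDM. Project D₁…D_6; terminal Gordon value at t=6 with g = 0.02; discount at r = 0.073.
D_1 = 14.1002
D_2 = 18.0905
D_3 = 19.3424
D_4 = 20.6809
D_5 = 22.1120
D_6 = 23.6421
TV_6 = 24.1150/(0.073−0.02) = 454.9997
P₀ = Σ Dₜ/(1+r)ᵗ + TV_6/(1+r)^6 = 389.2849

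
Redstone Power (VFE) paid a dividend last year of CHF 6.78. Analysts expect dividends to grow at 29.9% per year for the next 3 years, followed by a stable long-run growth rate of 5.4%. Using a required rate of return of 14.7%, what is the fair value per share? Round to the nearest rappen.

CHF 137.84

Two-stage DDM. Project D₁…D_3 at 0.299, terminal growth 0.054, discount at r = 0.147.
D_1 = 8.8072
D_2 = 11.4406
D_3 = 14.8613
Terminal value at t=3: TV = D_4/(r−g) = 15.6638/(0.147−0.054) = 168.4282
P₀ = 8.8072/(1+0.147)^1 + 11.4406/(1+0.147)^2 + 14.8613/(1+0.147)^3 + 168.4282/(1+0.147)^3 = 137.8385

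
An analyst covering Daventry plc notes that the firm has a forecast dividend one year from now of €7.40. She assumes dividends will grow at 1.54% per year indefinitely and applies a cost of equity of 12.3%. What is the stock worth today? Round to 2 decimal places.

Gordon growth model: P₀ = D₁/(r − g), with D₁ = 7.40 given directly.
P₀ = 7.4000 / (0.123 − 0.0154) = 7.4000 / 0.1076 = 68.7732

€68.77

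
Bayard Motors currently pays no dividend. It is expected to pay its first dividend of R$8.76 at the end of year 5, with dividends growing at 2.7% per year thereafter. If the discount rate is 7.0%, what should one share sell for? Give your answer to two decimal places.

Deferred-dividend DDM. At t=4 the remaining stream is a growing perpetuity with first payment D_5 = 8.76.
V_4 = D_5/(r−g) = 8.76/(0.07−0.027) = 203.7209
P₀ = V_4/(1+r)^4 = 203.7209/(1+0.07)^4 = 155.4177

R$155.42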